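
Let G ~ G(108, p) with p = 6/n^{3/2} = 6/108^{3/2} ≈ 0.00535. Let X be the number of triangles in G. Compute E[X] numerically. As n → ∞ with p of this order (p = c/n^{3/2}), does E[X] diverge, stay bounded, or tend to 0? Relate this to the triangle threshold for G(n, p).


Number of potential triangles: C(108, 3) = 204156.
Each occurs with probability p³ ≈ (0.00535)³ ≈ 1.52773e-07.
By linearity: E[X] = C(108, 3)·p³ ≈ 204156 · 1.52773e-07 ≈ 0.031.
Since α = 3/2 > 1, p = c/n^{3/2} = o(1/n) is below the triangle threshold p ~ 1/n. Asymptotically E[X] ~ (c³/6)·n^{3(1−α)} = (6³/6)·n^{-1.5} → 0, so by Markov's inequality G has no triangles w.h.p.

E[X] ≈ 0.031; in regime p = Θ(1/n^{3/2}) E[X] tends to 0 (below the triangle threshold p ~ 1/n).


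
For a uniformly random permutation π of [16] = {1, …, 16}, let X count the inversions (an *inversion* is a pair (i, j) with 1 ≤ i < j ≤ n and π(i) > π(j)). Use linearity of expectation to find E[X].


Write X = Σ X_I over the C(16, 2) = 120 pairs i < j, with X_I the indicator of one inversion.
There are 120 indicators.
For each fixed pair i < j, the values π(i) and π(j) are two distinct elements of {1, …, 16} in uniformly random order; by symmetry P[π(i) > π(j)] = 1/2.
By linearity: E[X] = 120 · (1/2) = C(16, 2) · (1/2) = 120/2 = 60 ≈ 60.0000.

E[X] = 60 = 60.0000.


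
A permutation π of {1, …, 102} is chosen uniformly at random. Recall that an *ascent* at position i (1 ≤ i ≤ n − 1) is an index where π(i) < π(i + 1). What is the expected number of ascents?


Write X = Σ X_I over i = 1, …, 101, with X_I the indicator of one ascent.
There are 101 indicators.
For each fixed i, the pair (π(i), π(i+1)) is a uniformly random ordered pair of distinct values from {1, …, 102}; by symmetry P[π(i) < π(i+1)] = 1/2.
By linearity: E[X] = 101 · (1/2) = (102 − 1) · (1/2) = 101/2 ≈ 50.5000.

E[X] = 101/2 = 50.5000.


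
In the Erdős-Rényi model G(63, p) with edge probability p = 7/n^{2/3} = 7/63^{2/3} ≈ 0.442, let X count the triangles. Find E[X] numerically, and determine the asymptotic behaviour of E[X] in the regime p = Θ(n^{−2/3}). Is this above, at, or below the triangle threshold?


Number of potential triangles: C(63, 3) = 39711.
Each occurs with probability p³ ≈ (0.442)³ ≈ 8.64198e-02.
By linearity: E[X] = C(63, 3)·p³ ≈ 39711 · 8.64198e-02 ≈ 3431.815.
Since α = 2/3 < 1, p = c/n^{2/3} ≫ 1/n is above the triangle threshold p ~ 1/n. Asymptotically E[X] ~ (c³/6)·n^{3(1−α)} = (7³/6)·n^{1} → ∞; triangles are abundant w.h.p.

E[X] ≈ 3431.815; in regime p = Θ(1/n^{2/3}) E[X] diverges (above the triangle threshold p ~ 1/n).


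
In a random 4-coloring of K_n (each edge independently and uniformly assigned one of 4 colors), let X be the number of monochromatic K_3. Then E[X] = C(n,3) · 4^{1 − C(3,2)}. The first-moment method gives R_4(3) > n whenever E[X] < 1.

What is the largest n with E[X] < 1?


We need C(n, 3) · 4^{1 − 3} < 1, i.e. C(n, 3) < 4^{3 − 1} = 16.
Check values of n near the boundary:
  n = 4: C(4, 3) = 4; 4 < 16? YES
  n = 5: C(5, 3) = 10; 10 < 16? YES
  n = 6: C(6, 3) = 20; 20 < 16? NO
  n = 7: C(7, 3) = 35; 35 < 16? NO
The largest n with C(n, 3) < 16 is n = 5 (where E[X] = 5/8 ≈ 0.625). Hence R_4(3) > 5, i.e. R_4(3) ≥ 6.

Largest n = 5; hence R_4(3) > 5.


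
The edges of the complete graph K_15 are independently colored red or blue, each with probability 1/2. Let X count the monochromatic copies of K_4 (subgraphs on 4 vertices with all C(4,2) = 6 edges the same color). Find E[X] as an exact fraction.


Let X = Σ_S X_S over the C(15, 4) = 1365 subsets S of size 4, where X_S = 1 if the K_4 on S is monochromatic.
For a fixed S, the K_4 on S has C(4, 2) = 6 edges. P[all 6 edges red] = (1/2)^6, and likewise for blue, so P[monochromatic] = 2·(1/2)^6 = 2^{1 − 6} = 1/32.
Summing: E[X] = C(15, 4) · 2^{1 − 6} = 1365 · 1/32 = 1365/32.
Numerically: E[X] ≈ 42.65625.

E[X] = C(15,4)·2^(1−C(4,2)) = 1365/32 ≈ 42.65625.


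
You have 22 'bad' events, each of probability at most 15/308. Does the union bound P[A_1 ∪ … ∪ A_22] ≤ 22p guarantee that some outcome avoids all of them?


Union bound: P[∪_{i=1}^{22} A_i] ≤ Σ_i P[A_i] ≤ 22·p = 22·(15/308) = 15/14.
Numerically: 15/14 ≈ 1.07143.
Is 15/14 < 1? NO.
Since the bound 15/14 is ≥ 1, the union bound is uninformative here; it does NOT by itself certify existence.

22·p = 15/14 ≈ 1.07143; existence NOT certified by the union bound.


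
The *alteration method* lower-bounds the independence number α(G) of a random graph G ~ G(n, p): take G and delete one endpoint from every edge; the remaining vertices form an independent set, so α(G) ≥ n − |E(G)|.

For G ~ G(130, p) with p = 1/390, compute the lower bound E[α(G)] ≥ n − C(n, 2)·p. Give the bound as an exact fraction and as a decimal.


E[|E(G)|] = C(130, 2)·p = 8385 · (1/390) = 43/2.
E[α(G)] ≥ n − E[|E(G)|] = 130 − 43/2 = 217/2.
Numerically: ≈ 108.5000.
(This is only a lower bound; the true E[α(G)] may be larger.)

E[α(G)] ≥ 217/2 ≈ 108.5000.


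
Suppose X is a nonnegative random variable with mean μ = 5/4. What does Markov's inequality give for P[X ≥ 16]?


μ = E[X] = 5/4, a = 16.
Markov: P[X ≥ 16] ≤ μ/a = (5/4)/16 = 5/64.
Numerically: ≈ 0.0781.
(Since a = 16 > μ = 1.2500, the bound 5/64 is < 1 and informative.)

P[X ≥ 16] ≤ 5/64 ≈ 0.0781.


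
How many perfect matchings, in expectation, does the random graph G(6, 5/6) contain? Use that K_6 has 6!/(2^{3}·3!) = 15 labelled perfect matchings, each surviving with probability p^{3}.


K_6 has 6!/(2^{3}·3!) = 15 labelled perfect matchings.
For each such perfect matching H, let X_H = 1 if all 3 edges of H are present in G. Then P[X_H = 1] = p^{3} = (5/6)^{3} = 125/216.
By linearity of expectation: E[X] = Σ_H E[X_H] = 15 · p^{3} = 15 · 125/216 = 625/72.
Numerically: E[X] ≈ 8.6806.

E[X] = 15 · (5/6)^{3} = 625/72 ≈ 8.6806.


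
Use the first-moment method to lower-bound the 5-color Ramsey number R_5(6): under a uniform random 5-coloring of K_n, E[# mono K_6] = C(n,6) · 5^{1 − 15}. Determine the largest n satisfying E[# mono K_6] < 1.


We need C(n, 6) · 5^{1 − 15} < 1, i.e. C(n, 6) < 5^{15 − 1} = 6103515625.
Check values of n near the boundary:
  n = 127: C(127, 6) = 5169379425; 5169379425 < 6103515625? YES
  n = 128: C(128, 6) = 5423611200; 5423611200 < 6103515625? YES
  n = 129: C(129, 6) = 5688177600; 5688177600 < 6103515625? YES
  n = 130: C(130, 6) = 5963412000; 5963412000 < 6103515625? YES
  n = 131: C(131, 6) = 6249655776; 6249655776 < 6103515625? NO
  n = 132: C(132, 6) = 6547258432; 6547258432 < 6103515625? NO
The largest n with C(n, 6) < 6103515625 is n = 130 (where E[X] = 47707296/48828125 ≈ 0.9770). Hence R_5(6) > 130, i.e. R_5(6) ≥ 131.

Largest n = 130; hence R_5(6) > 130.


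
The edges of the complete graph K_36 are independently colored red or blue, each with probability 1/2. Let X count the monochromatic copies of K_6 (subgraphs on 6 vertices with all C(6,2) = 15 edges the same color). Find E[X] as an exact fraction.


Let X = Σ_S X_S over the C(36, 6) = 1947792 subsets S of size 6, where X_S = 1 if the K_6 on S is monochromatic.
For a fixed S, the K_6 on S has C(6, 2) = 15 edges. P[all 15 edges red] = (1/2)^15, and likewise for blue, so P[monochromatic] = 2·(1/2)^15 = 2^{1 − 15} = 1/16384.
By linearity: E[X] = C(36, 6) · 2^{1 − 15} = 1947792 · 1/16384 = 121737/1024.
Numerically: E[X] ≈ 118.8838.

E[X] = C(36,6)·2^(1−C(6,2)) = 121737/1024 ≈ 118.8838.


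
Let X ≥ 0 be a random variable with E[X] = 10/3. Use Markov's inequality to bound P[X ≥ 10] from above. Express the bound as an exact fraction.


μ = E[X] = 10/3, a = 10.
Markov: P[X ≥ 10] ≤ μ/a = (10/3)/10 = 1/3.
Numerically: ≈ 0.333.
(Since a = 10 > μ = 3.333, the bound 1/3 is < 1 and informative.)

P[X ≥ 10] ≤ 1/3 ≈ 0.333.


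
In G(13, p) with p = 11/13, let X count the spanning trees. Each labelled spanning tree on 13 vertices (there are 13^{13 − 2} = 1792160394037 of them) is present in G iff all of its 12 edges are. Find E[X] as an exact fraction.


K_13 has 13^{13 − 2} = 1792160394037 labelled spanning trees.
For each such spanning tree H, let X_H = 1 if all 12 edges of H are present in G. Then P[X_H = 1] = p^{12} = (11/13)^{12} = 3138428376721/23298085122481.
By linearity of expectation: E[X] = Σ_H E[X_H] = 1792160394037 · p^{12} = 1792160394037 · 3138428376721/23298085122481 = 3138428376721/13.
Numerically: E[X] ≈ 2.414e+11.

E[X] = 1792160394037 · (11/13)^{12} = 3138428376721/13 ≈ 2.414e+11.


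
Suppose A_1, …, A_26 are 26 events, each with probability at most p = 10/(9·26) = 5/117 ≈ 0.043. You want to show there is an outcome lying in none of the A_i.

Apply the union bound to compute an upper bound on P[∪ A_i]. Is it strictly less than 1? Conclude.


Union bound: P[∪_{i=1}^{26} A_i] ≤ Σ_i P[A_i] ≤ 26·p = 26·(5/117) = 10/9.
Numerically: 10/9 ≈ 1.111.
Is 10/9 < 1? NO.
Since the bound 10/9 is ≥ 1, the union bound is uninformative here; it does NOT by itself certify existence.

26·p = 10/9 ≈ 1.111; existence NOT certified by the union bound.


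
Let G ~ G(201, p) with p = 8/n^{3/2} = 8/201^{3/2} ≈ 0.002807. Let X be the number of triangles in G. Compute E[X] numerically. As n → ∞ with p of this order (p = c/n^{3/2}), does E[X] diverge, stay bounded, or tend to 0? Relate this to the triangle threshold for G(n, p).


Number of potential triangles: C(201, 3) = 1333300.
Each occurs with probability p³ ≈ (0.002807)³ ≈ 2.212523e-08.
By linearity: E[X] = C(201, 3)·p³ ≈ 1333300 · 2.212523e-08 ≈ 0.0295.
Since α = 3/2 > 1, p = c/n^{3/2} = o(1/n) is below the triangle threshold p ~ 1/n. Asymptotically E[X] ~ (c³/6)·n^{3(1−α)} = (8³/6)·n^{-1.5} → 0, so by Markov's inequality G has no triangles w.h.p.

E[X] ≈ 0.0295; in regime p = Θ(1/n^{3/2}) E[X] tends to 0 (below the triangle threshold p ~ 1/n).


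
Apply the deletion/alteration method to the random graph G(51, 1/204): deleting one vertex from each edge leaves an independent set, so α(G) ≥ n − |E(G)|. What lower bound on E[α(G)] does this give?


E[|E(G)|] = C(51, 2)·p = 1275 · (1/204) = 25/4.
E[α(G)] ≥ n − E[|E(G)|] = 51 − 25/4 = 179/4.
Numerically: ≈ 44.750.
(This is only a lower bound; the true E[α(G)] may be larger.)

E[α(G)] ≥ 179/4 ≈ 44.750.


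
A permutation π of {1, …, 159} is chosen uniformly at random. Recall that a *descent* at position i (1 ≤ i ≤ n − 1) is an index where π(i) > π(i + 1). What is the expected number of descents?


Write X = Σ X_I over i = 1, …, 158, with X_I the indicator of one descent.
There are 158 indicators.
For each fixed i, the pair (π(i), π(i+1)) is a uniformly random ordered pair of distinct values from {1, …, 159}; by symmetry P[π(i) > π(i+1)] = 1/2.
By linearity: E[X] = 158 · (1/2) = (159 − 1) · (1/2) = 79 ≈ 79.000.

E[X] = 79 = 79.000.


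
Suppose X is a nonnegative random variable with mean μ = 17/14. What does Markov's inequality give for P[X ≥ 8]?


μ = E[X] = 17/14, a = 8.
Markov: P[X ≥ 8] ≤ μ/a = (17/14)/8 = 17/112.
Numerically: ≈ 0.152.
(Since a = 8 > μ = 1.214, the bound 17/112 is < 1 and informative.)

P[X ≥ 8] ≤ 17/112 ≈ 0.152.


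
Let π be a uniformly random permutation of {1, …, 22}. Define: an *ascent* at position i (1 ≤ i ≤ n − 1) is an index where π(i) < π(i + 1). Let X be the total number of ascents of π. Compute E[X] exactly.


Write X = Σ X_I over i = 1, …, 21, with X_I the indicator of one ascent.
There are 21 indicators.
For each fixed i, the pair (π(i), π(i+1)) is a uniformly random ordered pair of distinct values from {1, …, 22}; by symmetry P[π(i) < π(i+1)] = 1/2.
By linearity: E[X] = 21 · (1/2) = (22 − 1) · (1/2) = 21/2 ≈ 10.5000.

E[X] = 21/2 = 10.5000.


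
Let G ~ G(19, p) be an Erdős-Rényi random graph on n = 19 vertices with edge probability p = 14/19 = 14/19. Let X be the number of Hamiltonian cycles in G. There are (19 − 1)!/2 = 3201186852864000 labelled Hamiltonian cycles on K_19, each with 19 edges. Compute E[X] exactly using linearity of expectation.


K_19 has (19 − 1)!/2 = 3201186852864000 labelled Hamiltonian cycles.
For each such Hamiltonian cycle H, let X_H = 1 if all 19 edges of H are present in G. Then P[X_H = 1] = p^{19} = (14/19)^{19} = 5976303958948914397184/1978419655660313589123979.
By linearity: E[X] = Σ_H E[X_H] = 3201186852864000 · p^{19} = 3201186852864000 · 5976303958948914397184/1978419655660313589123979 = 19131265662106339128470788663934976000/1978419655660313589123979.
Numerically: E[X] ≈ 9.66997e+12.

E[X] = 3201186852864000 · (14/19)^{19} = 19131265662106339128470788663934976000/1978419655660313589123979 ≈ 9.66997e+12.


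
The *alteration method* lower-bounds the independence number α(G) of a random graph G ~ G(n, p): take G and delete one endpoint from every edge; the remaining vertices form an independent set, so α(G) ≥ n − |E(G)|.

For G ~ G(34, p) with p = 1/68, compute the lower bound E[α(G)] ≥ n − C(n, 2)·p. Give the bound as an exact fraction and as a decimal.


E[|E(G)|] = C(34, 2)·p = 561 · (1/68) = 33/4.
E[α(G)] ≥ n − E[|E(G)|] = 34 − 33/4 = 103/4.
Numerically: ≈ 25.750.
(This is only a lower bound; the true E[α(G)] may be larger.)

E[α(G)] ≥ 103/4 ≈ 25.750.


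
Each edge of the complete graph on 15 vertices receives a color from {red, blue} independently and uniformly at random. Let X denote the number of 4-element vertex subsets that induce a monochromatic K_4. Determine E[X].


Let X = Σ_S X_S over the C(15, 4) = 1365 subsets S of size 4, where X_S = 1 if the K_4 on S is monochromatic.
For a fixed S, the K_4 on S has C(4, 2) = 6 edges. P[all 6 edges red] = (1/2)^6, and likewise for blue, so P[monochromatic] = 2·(1/2)^6 = 2^{1 − 6} = 1/32.
Summing: E[X] = C(15, 4) · 2^{1 − 6} = 1365 · 1/32 = 1365/32.
Numerically: E[X] ≈ 42.656250.

E[X] = C(15,4)·2^(1−C(4,2)) = 1365/32 ≈ 42.656250.


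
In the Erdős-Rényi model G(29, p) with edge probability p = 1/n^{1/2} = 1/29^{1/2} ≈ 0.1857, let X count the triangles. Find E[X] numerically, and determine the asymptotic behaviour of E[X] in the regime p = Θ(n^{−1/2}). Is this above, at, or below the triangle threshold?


Number of potential triangles: C(29, 3) = 3654.
Each occurs with probability p³ ≈ (0.1857)³ ≈ 6.4032875e-03.
By linearity: E[X] = C(29, 3)·p³ ≈ 3654 · 6.4032875e-03 ≈ 23.39761.
Since α = 1/2 < 1, p = c/n^{1/2} ≫ 1/n is above the triangle threshold p ~ 1/n. Asymptotically E[X] ~ (c³/6)·n^{3(1−α)} = (1³/6)·n^{1.5} → ∞; triangles are abundant w.h.p.

E[X] ≈ 23.39761; in regime p = Θ(1/n^{1/2}) E[X] diverges (above the triangle threshold p ~ 1/n).


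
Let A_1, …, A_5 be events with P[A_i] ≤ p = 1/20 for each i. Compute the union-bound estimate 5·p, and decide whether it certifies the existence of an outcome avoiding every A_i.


Union bound: P[∪_{i=1}^{5} A_i] ≤ Σ_i P[A_i] ≤ 5·p = 5·(1/20) = 1/4.
Numerically: 1/4 ≈ 0.250000.
Is 1/4 < 1? YES.
Since P[∪ A_i] ≤ 1/4 < 1, the complement has P[∩ A_i^c] ≥ 1 − 1/4 = 3/4 > 0, so some outcome avoids every A_i.

5·p = 1/4 ≈ 0.250000; existence CERTIFIED by the union bound.


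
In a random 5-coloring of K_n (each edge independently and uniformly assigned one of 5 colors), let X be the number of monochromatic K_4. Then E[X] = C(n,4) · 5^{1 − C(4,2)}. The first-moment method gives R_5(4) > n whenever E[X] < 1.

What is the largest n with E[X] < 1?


We need C(n, 4) · 5^{1 − 6} < 1, i.e. C(n, 4) < 5^{6 − 1} = 3125.
Check values of n near the boundary:
  n = 14: C(14, 4) = 1001; 1001 < 3125? YES
  n = 15: C(15, 4) = 1365; 1365 < 3125? YES
  n = 16: C(16, 4) = 1820; 1820 < 3125? YES
  n = 17: C(17, 4) = 2380; 2380 < 3125? YES
  n = 18: C(18, 4) = 3060; 3060 < 3125? YES
  n = 19: C(19, 4) = 3876; 3876 < 3125? NO
  n = 20: C(20, 4) = 4845; 4845 < 3125? NO
The largest n with C(n, 4) < 3125 is n = 18 (where E[X] = 612/625 ≈ 0.979200). Hence R_5(4) > 18, i.e. R_5(4) ≥ 19.

Largest n = 18; hence R_5(4) > 18.


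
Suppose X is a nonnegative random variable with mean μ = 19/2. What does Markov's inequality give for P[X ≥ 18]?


μ = E[X] = 19/2, a = 18.
Markov: P[X ≥ 18] ≤ μ/a = (19/2)/18 = 19/36.
Numerically: ≈ 0.527778.
(Since a = 18 > μ = 9.500000, the bound 19/36 is < 1 and informative.)

P[X ≥ 18] ≤ 19/36 ≈ 0.527778.


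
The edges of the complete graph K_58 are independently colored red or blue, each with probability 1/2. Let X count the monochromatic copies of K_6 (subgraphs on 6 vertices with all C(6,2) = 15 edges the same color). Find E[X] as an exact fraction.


Let X = Σ_S X_S over the C(58, 6) = 40475358 subsets S of size 6, where X_S = 1 if the K_6 on S is monochromatic.
For a fixed S, the K_6 on S has C(6, 2) = 15 edges. P[all 15 edges red] = (1/2)^15, and likewise for blue, so P[monochromatic] = 2·(1/2)^15 = 2^{1 − 15} = 1/16384.
By linearity: E[X] = C(58, 6) · 2^{1 − 15} = 40475358 · 1/16384 = 20237679/8192.
Numerically: E[X] ≈ 2470.420.

E[X] = C(58,6)·2^(1−C(6,2)) = 20237679/8192 ≈ 2470.420.


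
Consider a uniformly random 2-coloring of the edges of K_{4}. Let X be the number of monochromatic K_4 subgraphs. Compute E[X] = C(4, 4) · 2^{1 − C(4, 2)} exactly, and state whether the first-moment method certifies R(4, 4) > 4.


E[X] = C(4, 4) · 2^{1 − 6} = 1 · 2^{−5} = 1/32.
As a reduced fraction: E[X] = 1/32 ≈ 0.0312500.
Is E[X] < 1? YES.
Since E[X] < 1, there exists a 2-coloring of K_{4} with no monochromatic K_4; hence R(4, 4) > 4.

E[X] = 1/32 ≈ 0.0312500; E[X] < 1, so R(4, 4) > 4.


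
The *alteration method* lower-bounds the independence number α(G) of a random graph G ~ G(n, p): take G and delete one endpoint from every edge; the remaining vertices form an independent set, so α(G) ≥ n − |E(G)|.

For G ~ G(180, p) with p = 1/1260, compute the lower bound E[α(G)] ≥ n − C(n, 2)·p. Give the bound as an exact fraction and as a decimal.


E[|E(G)|] = C(180, 2)·p = 16110 · (1/1260) = 179/14.
E[α(G)] ≥ n − E[|E(G)|] = 180 − 179/14 = 2341/14.
Numerically: ≈ 167.214.
(This is only a lower bound; the true E[α(G)] may be larger.)

E[α(G)] ≥ 2341/14 ≈ 167.214.


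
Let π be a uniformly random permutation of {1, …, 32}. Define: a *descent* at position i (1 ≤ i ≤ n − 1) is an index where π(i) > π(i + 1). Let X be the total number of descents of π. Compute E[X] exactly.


Write X = Σ X_I over i = 1, …, 31, with X_I the indicator of one descent.
There are 31 indicators.
For each fixed i, the pair (π(i), π(i+1)) is a uniformly random ordered pair of distinct values from {1, …, 32}; by symmetry P[π(i) > π(i+1)] = 1/2.
By linearity: E[X] = 31 · (1/2) = (32 − 1) · (1/2) = 31/2 ≈ 15.50000.

E[X] = 31/2 = 15.50000.


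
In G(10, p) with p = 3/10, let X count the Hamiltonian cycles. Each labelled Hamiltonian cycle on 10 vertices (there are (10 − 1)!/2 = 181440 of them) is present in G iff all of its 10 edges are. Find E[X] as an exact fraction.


K_10 has (10 − 1)!/2 = 181440 labelled Hamiltonian cycles.
For each such Hamiltonian cycle H, let X_H = 1 if all 10 edges of H are present in G. Then P[X_H = 1] = p^{10} = (3/10)^{10} = 59049/10000000000.
By linearity: E[X] = Σ_H E[X_H] = 181440 · p^{10} = 181440 · 59049/10000000000 = 33480783/31250000.
Numerically: E[X] ≈ 1.07.

E[X] = 181440 · (3/10)^{10} = 33480783/31250000 ≈ 1.07.


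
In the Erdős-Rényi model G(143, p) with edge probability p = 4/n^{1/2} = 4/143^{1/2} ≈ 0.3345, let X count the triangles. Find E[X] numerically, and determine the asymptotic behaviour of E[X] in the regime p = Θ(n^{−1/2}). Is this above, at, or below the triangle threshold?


Number of potential triangles: C(143, 3) = 477191.
Each occurs with probability p³ ≈ (0.3345)³ ≈ 3.742622e-02.
By linearity: E[X] = C(143, 3)·p³ ≈ 477191 · 3.742622e-02 ≈ 17859.4534.
Since α = 1/2 < 1, p = c/n^{1/2} ≫ 1/n is above the triangle threshold p ~ 1/n. Asymptotically E[X] ~ (c³/6)·n^{3(1−α)} = (4³/6)·n^{1.5} → ∞; triangles are abundant w.h.p.

E[X] ≈ 17859.4534; in regime p = Θ(1/n^{1/2}) E[X] diverges (above the triangle threshold p ~ 1/n).


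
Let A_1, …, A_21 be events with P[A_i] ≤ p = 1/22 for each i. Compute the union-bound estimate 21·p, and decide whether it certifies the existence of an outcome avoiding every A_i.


Union bound: P[∪_{i=1}^{21} A_i] ≤ Σ_i P[A_i] ≤ 21·p = 21·(1/22) = 21/22.
Numerically: 21/22 ≈ 0.9545.
Is 21/22 < 1? YES.
Since P[∪ A_i] ≤ 21/22 < 1, the complement has P[∩ A_i^c] ≥ 1 − 21/22 = 1/22 > 0, so some outcome avoids every A_i.

21·p = 21/22 ≈ 0.9545; existence CERTIFIED by the union bound.


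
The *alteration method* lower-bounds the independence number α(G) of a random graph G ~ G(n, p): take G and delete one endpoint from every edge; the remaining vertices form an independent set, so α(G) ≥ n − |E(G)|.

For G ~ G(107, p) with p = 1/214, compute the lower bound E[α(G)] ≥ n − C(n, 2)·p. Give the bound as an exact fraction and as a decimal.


E[|E(G)|] = C(107, 2)·p = 5671 · (1/214) = 53/2.
E[α(G)] ≥ n − E[|E(G)|] = 107 − 53/2 = 161/2.
Numerically: ≈ 80.5000.
(This is only a lower bound; the true E[α(G)] may be larger.)

E[α(G)] ≥ 161/2 ≈ 80.5000.


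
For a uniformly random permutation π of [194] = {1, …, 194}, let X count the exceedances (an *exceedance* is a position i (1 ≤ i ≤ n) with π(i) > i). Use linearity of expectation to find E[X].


Write X = Σ_{i=1}^{194} X_i, where X_i = 1_{π(i) > i}.
For each fixed i, π(i) is uniform over {1, …, 194} (marginal of a uniform permutation), so P[π(i) > i] = (n − i)/n. Summing: Σ_{i=1}^{194} (n − i)/n = (0 + 1 + … + 193)/194 = 194(194 − 1)/(2·194) = (194 − 1)/2.
Hence E[X] = Σ_{i=1}^{194} (194 − i)/194 = 193/2 ≈ 96.500000.

E[X] = 193/2 = 96.500000.


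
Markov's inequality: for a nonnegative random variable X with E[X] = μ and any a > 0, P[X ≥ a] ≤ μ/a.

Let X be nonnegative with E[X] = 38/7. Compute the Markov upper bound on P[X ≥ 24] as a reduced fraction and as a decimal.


μ = E[X] = 38/7, a = 24.
Markov: P[X ≥ 24] ≤ μ/a = (38/7)/24 = 19/84.
Numerically: ≈ 0.2262.
(Since a = 24 > μ = 5.4286, the bound 19/84 is < 1 and informative.)

P[X ≥ 24] ≤ 19/84 ≈ 0.2262.


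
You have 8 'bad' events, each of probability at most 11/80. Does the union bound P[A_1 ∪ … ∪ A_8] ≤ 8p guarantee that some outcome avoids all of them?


Union bound: P[∪_{i=1}^{8} A_i] ≤ Σ_i P[A_i] ≤ 8·p = 8·(11/80) = 11/10.
Numerically: 11/10 ≈ 1.1000000.
Is 11/10 < 1? NO.
Since the bound 11/10 is ≥ 1, the union bound is uninformative here; it does NOT by itself certify existence.

8·p = 11/10 ≈ 1.1000000; existence NOT certified by the union bound.


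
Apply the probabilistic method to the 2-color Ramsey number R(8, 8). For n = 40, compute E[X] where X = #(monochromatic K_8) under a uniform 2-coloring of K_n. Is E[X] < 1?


E[X] = C(40, 8) · 2^{1 − 28} = 76904685 · 2^{−27} = 76904685/134217728.
As a reduced fraction: E[X] = 76904685/134217728 ≈ 0.57298.
Is E[X] < 1? YES.
Since E[X] < 1, there exists a 2-coloring of K_{40} with no monochromatic K_8; hence R(8, 8) > 40.

E[X] = 76904685/134217728 ≈ 0.57298; E[X] < 1, so R(8, 8) > 40.


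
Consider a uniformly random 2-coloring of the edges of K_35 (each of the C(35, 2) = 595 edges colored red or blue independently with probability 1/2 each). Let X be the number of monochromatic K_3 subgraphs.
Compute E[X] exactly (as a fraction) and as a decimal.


Let X = Σ_S X_S over the C(35, 3) = 6545 subsets S of size 3, where X_S = 1 if the K_3 on S is monochromatic.
For a fixed S, the K_3 on S has C(3, 2) = 3 edges. P[all 3 edges red] = (1/2)^3, and likewise for blue, so P[monochromatic] = 2·(1/2)^3 = 2^{1 − 3} = 1/4.
By linearity: E[X] = C(35, 3) · 2^{1 − 3} = 6545 · 1/4 = 6545/4.
Numerically: E[X] ≈ 1636.250000.

E[X] = C(35,3)·2^(1−C(3,2)) = 6545/4 ≈ 1636.250000.


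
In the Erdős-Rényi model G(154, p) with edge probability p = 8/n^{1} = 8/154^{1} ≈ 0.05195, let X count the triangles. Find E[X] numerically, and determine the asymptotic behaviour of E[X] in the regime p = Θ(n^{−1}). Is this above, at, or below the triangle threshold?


Number of potential triangles: C(154, 3) = 596904.
Each occurs with probability p³ ≈ (0.05195)³ ≈ 1.401870e-04.
By linearity: E[X] = C(154, 3)·p³ ≈ 596904 · 1.401870e-04 ≈ 83.6782.
Here α = 1, so p = 8/n is exactly at the triangle threshold p ~ 1/n. Asymptotically E[X] → c³/6 = 8³/6 = 256/3 ≈ 85.3333, a bounded constant. In this regime the triangle count is asymptotically Poisson(c³/6).

E[X] ≈ 83.6782; in regime p = Θ(1/n^{1}) E[X] stays bounded (at the triangle threshold p ~ 1/n).


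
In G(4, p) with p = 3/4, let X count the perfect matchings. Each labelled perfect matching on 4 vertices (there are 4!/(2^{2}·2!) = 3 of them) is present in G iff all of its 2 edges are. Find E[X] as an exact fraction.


K_4 has 4!/(2^{2}·2!) = 3 labelled perfect matchings.
For each such perfect matching H, let X_H = 1 if all 2 edges of H are present in G. Then P[X_H = 1] = p^{2} = (3/4)^{2} = 9/16.
By linearity: E[X] = Σ_H E[X_H] = 3 · p^{2} = 3 · 9/16 = 27/16.
Numerically: E[X] ≈ 1.688.

E[X] = 3 · (3/4)^{2} = 27/16 ≈ 1.688.


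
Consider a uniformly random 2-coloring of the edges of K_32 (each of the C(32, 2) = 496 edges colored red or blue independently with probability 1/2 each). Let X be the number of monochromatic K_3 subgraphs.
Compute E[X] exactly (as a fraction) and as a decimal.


Let X = Σ_S X_S over the C(32, 3) = 4960 subsets S of size 3, where X_S = 1 if the K_3 on S is monochromatic.
For a fixed S, the K_3 on S has C(3, 2) = 3 edges. P[all 3 edges red] = (1/2)^3, and likewise for blue, so P[monochromatic] = 2·(1/2)^3 = 2^{1 − 3} = 1/4.
By linearity: E[X] = C(32, 3) · 2^{1 − 3} = 4960 · 1/4 = 1240.
Numerically: E[X] ≈ 1240.0000.

E[X] = C(32,3)·2^(1−C(3,2)) = 1240 ≈ 1240.0000.


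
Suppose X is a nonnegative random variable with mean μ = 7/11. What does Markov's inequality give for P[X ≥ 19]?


μ = E[X] = 7/11, a = 19.
Markov: P[X ≥ 19] ≤ μ/a = (7/11)/19 = 7/209.
Numerically: ≈ 0.033.
(Since a = 19 > μ = 0.636, the bound 7/209 is < 1 and informative.)

P[X ≥ 19] ≤ 7/209 ≈ 0.033.


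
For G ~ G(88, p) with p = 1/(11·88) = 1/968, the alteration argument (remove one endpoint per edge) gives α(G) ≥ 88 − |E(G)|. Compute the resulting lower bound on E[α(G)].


E[|E(G)|] = C(88, 2)·p = 3828 · (1/968) = 87/22.
E[α(G)] ≥ n − E[|E(G)|] = 88 − 87/22 = 1849/22.
Numerically: ≈ 84.045455.
(This is only a lower bound; the true E[α(G)] may be larger.)

E[α(G)] ≥ 1849/22 ≈ 84.045455.


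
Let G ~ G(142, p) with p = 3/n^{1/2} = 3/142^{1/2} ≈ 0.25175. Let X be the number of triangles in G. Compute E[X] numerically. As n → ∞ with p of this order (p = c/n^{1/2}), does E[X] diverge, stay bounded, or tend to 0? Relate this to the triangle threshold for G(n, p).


Number of potential triangles: C(142, 3) = 467180.
Each occurs with probability p³ ≈ (0.25175)³ ≈ 1.5956265e-02.
By linearity: E[X] = C(142, 3)·p³ ≈ 467180 · 1.5956265e-02 ≈ 7454.44801.
Since α = 1/2 < 1, p = c/n^{1/2} ≫ 1/n is above the triangle threshold p ~ 1/n. Asymptotically E[X] ~ (c³/6)·n^{3(1−α)} = (3³/6)·n^{1.5} → ∞; triangles are abundant w.h.p.

E[X] ≈ 7454.44801; in regime p = Θ(1/n^{1/2}) E[X] diverges (above the triangle threshold p ~ 1/n).


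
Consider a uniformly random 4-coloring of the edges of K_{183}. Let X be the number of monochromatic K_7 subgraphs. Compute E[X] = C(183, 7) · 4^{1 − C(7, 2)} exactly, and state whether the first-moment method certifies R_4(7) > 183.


E[X] = C(183, 7) · 4^{1 − 21} = 1214197462413 · 4^{−20} = 1214197462413/1099511627776.
As a reduced fraction: E[X] = 1214197462413/1099511627776 ≈ 1.104.
Is E[X] < 1? NO.
Since E[X] ≥ 1, the first-moment bound is inconclusive at n = 183; it does NOT by itself certify R_4(7) > 183.

E[X] = 1214197462413/1099511627776 ≈ 1.104; E[X] ≥ 1; first-moment method inconclusive here.


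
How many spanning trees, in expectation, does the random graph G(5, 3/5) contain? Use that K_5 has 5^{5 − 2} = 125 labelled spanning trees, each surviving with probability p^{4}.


K_5 has 5^{5 − 2} = 125 labelled spanning trees.
For each such spanning tree H, let X_H = 1 if all 4 edges of H are present in G. Then P[X_H = 1] = p^{4} = (3/5)^{4} = 81/625.
By linearity of expectation: E[X] = Σ_H E[X_H] = 125 · p^{4} = 125 · 81/625 = 81/5.
Numerically: E[X] ≈ 16.2.

E[X] = 125 · (3/5)^{4} = 81/5 ≈ 16.2.


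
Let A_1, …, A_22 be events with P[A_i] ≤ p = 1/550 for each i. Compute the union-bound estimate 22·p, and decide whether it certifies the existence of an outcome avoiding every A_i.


Union bound: P[∪_{i=1}^{22} A_i] ≤ Σ_i P[A_i] ≤ 22·p = 22·(1/550) = 1/25.
Numerically: 1/25 ≈ 0.040000.
Is 1/25 < 1? YES.
Since P[∪ A_i] ≤ 1/25 < 1, the complement has P[∩ A_i^c] ≥ 1 − 1/25 = 24/25 > 0, so some outcome avoids every A_i.

22·p = 1/25 ≈ 0.040000; existence CERTIFIED by the union bound.


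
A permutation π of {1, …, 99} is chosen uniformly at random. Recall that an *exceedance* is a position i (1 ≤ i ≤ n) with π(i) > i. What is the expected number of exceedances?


Write X = Σ_{i=1}^{99} X_i, where X_i = 1_{π(i) > i}.
For each fixed i, π(i) is uniform over {1, …, 99} (marginal of a uniform permutation), so P[π(i) > i] = (n − i)/n. Summing: Σ_{i=1}^{99} (n − i)/n = (0 + 1 + … + 98)/99 = 99(99 − 1)/(2·99) = (99 − 1)/2.
Hence E[X] = Σ_{i=1}^{99} (99 − i)/99 = 49 ≈ 49.000000.

E[X] = 49 = 49.000000.


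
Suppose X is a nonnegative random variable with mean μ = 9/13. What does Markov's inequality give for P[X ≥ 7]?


μ = E[X] = 9/13, a = 7.
Markov: P[X ≥ 7] ≤ μ/a = (9/13)/7 = 9/91.
Numerically: ≈ 0.09890.
(Since a = 7 > μ = 0.69231, the bound 9/91 is < 1 and informative.)

P[X ≥ 7] ≤ 9/91 ≈ 0.09890.


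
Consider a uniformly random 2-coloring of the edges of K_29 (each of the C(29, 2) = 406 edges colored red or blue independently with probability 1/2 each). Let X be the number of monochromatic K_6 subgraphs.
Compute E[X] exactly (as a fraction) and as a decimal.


Let X = Σ_S X_S over the C(29, 6) = 475020 subsets S of size 6, where X_S = 1 if the K_6 on S is monochromatic.
For a fixed S, the K_6 on S has C(6, 2) = 15 edges. P[all 15 edges red] = (1/2)^15, and likewise for blue, so P[monochromatic] = 2·(1/2)^15 = 2^{1 − 15} = 1/16384.
Summing: E[X] = C(29, 6) · 2^{1 − 15} = 475020 · 1/16384 = 118755/4096.
Numerically: E[X] ≈ 28.99292.

E[X] = C(29,6)·2^(1−C(6,2)) = 118755/4096 ≈ 28.99292.


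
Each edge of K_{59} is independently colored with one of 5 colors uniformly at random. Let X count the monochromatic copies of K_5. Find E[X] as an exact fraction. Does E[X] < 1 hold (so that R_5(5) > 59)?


E[X] = C(59, 5) · 5^{1 − 10} = 5006386 · 5^{−9} = 5006386/1953125.
As a reduced fraction: E[X] = 5006386/1953125 ≈ 2.563270.
Is E[X] < 1? NO.
Since E[X] ≥ 1, the first-moment bound is inconclusive at n = 59; it does NOT by itself certify R_5(5) > 59.

E[X] = 5006386/1953125 ≈ 2.563270; E[X] ≥ 1; first-moment method inconclusive here.


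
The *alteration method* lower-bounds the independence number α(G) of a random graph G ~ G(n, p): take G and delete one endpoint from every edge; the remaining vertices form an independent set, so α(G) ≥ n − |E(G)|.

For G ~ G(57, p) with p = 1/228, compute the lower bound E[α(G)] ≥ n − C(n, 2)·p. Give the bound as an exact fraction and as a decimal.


E[|E(G)|] = C(57, 2)·p = 1596 · (1/228) = 7.
E[α(G)] ≥ n − E[|E(G)|] = 57 − 7 = 50.
Numerically: ≈ 50.000.
(This is only a lower bound; the true E[α(G)] may be larger.)

E[α(G)] ≥ 50 ≈ 50.000.


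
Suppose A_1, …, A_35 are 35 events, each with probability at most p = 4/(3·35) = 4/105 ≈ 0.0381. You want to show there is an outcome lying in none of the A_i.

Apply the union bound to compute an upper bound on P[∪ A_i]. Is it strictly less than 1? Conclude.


Union bound: P[∪_{i=1}^{35} A_i] ≤ Σ_i P[A_i] ≤ 35·p = 35·(4/105) = 4/3.
Numerically: 4/3 ≈ 1.3333.
Is 4/3 < 1? NO.
Since the bound 4/3 is ≥ 1, the union bound is uninformative here; it does NOT by itself certify existence.

35·p = 4/3 ≈ 1.3333; existence NOT certified by the union bound.


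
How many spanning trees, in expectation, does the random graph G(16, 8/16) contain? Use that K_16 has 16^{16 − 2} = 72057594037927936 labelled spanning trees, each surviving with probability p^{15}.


K_16 has 16^{16 − 2} = 72057594037927936 labelled spanning trees.
For each such spanning tree H, let X_H = 1 if all 15 edges of H are present in G. Then P[X_H = 1] = p^{15} = (1/2)^{15} = 1/32768.
Summing the indicators: E[X] = Σ_H E[X_H] = 72057594037927936 · p^{15} = 72057594037927936 · 1/32768 = 2199023255552.
Numerically: E[X] ≈ 2.2e+12.

E[X] = 72057594037927936 · (1/2)^{15} = 2199023255552 ≈ 2.2e+12.


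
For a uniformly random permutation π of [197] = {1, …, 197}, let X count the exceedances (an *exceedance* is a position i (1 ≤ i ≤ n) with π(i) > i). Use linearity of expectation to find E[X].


Write X = Σ_{i=1}^{197} X_i, where X_i = 1_{π(i) > i}.
For each fixed i, π(i) is uniform over {1, …, 197} (marginal of a uniform permutation), so P[π(i) > i] = (n − i)/n. Summing: Σ_{i=1}^{197} (n − i)/n = (0 + 1 + … + 196)/197 = 197(197 − 1)/(2·197) = (197 − 1)/2.
Hence E[X] = Σ_{i=1}^{197} (197 − i)/197 = 98 ≈ 98.0000.

E[X] = 98 = 98.0000.


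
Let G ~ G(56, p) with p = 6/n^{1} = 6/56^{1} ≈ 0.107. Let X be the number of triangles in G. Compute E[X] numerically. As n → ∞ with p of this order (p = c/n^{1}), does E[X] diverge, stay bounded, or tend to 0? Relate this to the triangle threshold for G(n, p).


Number of potential triangles: C(56, 3) = 27720.
Each occurs with probability p³ ≈ (0.107)³ ≈ 1.22996e-03.
By linearity: E[X] = C(56, 3)·p³ ≈ 27720 · 1.22996e-03 ≈ 34.094.
Here α = 1, so p = 6/n is exactly at the triangle threshold p ~ 1/n. Asymptotically E[X] → c³/6 = 6³/6 = 36 ≈ 36.000, a bounded constant. In this regime the triangle count is asymptotically Poisson(c³/6).

E[X] ≈ 34.094; in regime p = Θ(1/n^{1}) E[X] stays bounded (at the triangle threshold p ~ 1/n).


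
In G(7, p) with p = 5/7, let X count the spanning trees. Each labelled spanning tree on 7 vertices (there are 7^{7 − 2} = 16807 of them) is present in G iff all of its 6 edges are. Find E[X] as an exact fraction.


K_7 has 7^{7 − 2} = 16807 labelled spanning trees.
For each such spanning tree H, let X_H = 1 if all 6 edges of H are present in G. Then P[X_H = 1] = p^{6} = (5/7)^{6} = 15625/117649.
Summing the indicators: E[X] = Σ_H E[X_H] = 16807 · p^{6} = 16807 · 15625/117649 = 15625/7.
Numerically: E[X] ≈ 2232.1.

E[X] = 16807 · (5/7)^{6} = 15625/7 ≈ 2232.1.


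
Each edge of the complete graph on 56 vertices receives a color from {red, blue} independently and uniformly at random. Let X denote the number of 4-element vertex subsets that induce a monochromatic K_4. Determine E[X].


Let X = Σ_S X_S over the C(56, 4) = 367290 subsets S of size 4, where X_S = 1 if the K_4 on S is monochromatic.
For a fixed S, the K_4 on S has C(4, 2) = 6 edges. P[all 6 edges red] = (1/2)^6, and likewise for blue, so P[monochromatic] = 2·(1/2)^6 = 2^{1 − 6} = 1/32.
Summing: E[X] = C(56, 4) · 2^{1 − 6} = 367290 · 1/32 = 183645/16.
Numerically: E[X] ≈ 11477.8125.

E[X] = C(56,4)·2^(1−C(4,2)) = 183645/16 ≈ 11477.8125.


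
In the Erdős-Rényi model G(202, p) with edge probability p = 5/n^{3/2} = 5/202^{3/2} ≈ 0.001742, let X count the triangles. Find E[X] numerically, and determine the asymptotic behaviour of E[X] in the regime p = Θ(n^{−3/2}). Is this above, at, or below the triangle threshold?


Number of potential triangles: C(202, 3) = 1353400.
Each occurs with probability p³ ≈ (0.001742)³ ≈ 5.282370e-09.
By linearity: E[X] = C(202, 3)·p³ ≈ 1353400 · 5.282370e-09 ≈ 0.0071.
Since α = 3/2 > 1, p = c/n^{3/2} = o(1/n) is below the triangle threshold p ~ 1/n. Asymptotically E[X] ~ (c³/6)·n^{3(1−α)} = (5³/6)·n^{-1.5} → 0, so by Markov's inequality G has no triangles w.h.p.

E[X] ≈ 0.0071; in regime p = Θ(1/n^{3/2}) E[X] tends to 0 (below the triangle threshold p ~ 1/n).


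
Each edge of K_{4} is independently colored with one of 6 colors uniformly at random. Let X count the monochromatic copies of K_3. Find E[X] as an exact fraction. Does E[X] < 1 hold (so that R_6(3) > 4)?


E[X] = C(4, 3) · 6^{1 − 3} = 4 · 6^{−2} = 4/36.
As a reduced fraction: E[X] = 1/9 ≈ 0.1111.
Is E[X] < 1? YES.
Since E[X] < 1, there exists a 6-coloring of K_{4} with no monochromatic K_3; hence R_6(3) > 4.

E[X] = 1/9 ≈ 0.1111; E[X] < 1, so R_6(3) > 4.


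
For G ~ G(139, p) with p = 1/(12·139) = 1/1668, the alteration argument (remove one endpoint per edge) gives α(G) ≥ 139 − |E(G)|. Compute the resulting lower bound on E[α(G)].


E[|E(G)|] = C(139, 2)·p = 9591 · (1/1668) = 23/4.
E[α(G)] ≥ n − E[|E(G)|] = 139 − 23/4 = 533/4.
Numerically: ≈ 133.25000.
(This is only a lower bound; the true E[α(G)] may be larger.)

E[α(G)] ≥ 533/4 ≈ 133.25000.


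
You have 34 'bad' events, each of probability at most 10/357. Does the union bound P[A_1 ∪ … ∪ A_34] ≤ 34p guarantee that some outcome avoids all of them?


Union bound: P[∪_{i=1}^{34} A_i] ≤ Σ_i P[A_i] ≤ 34·p = 34·(10/357) = 20/21.
Numerically: 20/21 ≈ 0.9524.
Is 20/21 < 1? YES.
Since P[∪ A_i] ≤ 20/21 < 1, the complement has P[∩ A_i^c] ≥ 1 − 20/21 = 1/21 > 0, so some outcome avoids every A_i.

34·p = 20/21 ≈ 0.9524; existence CERTIFIED by the union bound.


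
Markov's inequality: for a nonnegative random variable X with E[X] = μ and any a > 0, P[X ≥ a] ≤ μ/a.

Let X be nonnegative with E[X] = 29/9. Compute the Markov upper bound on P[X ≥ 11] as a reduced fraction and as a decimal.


μ = E[X] = 29/9, a = 11.
Markov: P[X ≥ 11] ≤ μ/a = (29/9)/11 = 29/99.
Numerically: ≈ 0.292929.
(Since a = 11 > μ = 3.222222, the bound 29/99 is < 1 and informative.)

P[X ≥ 11] ≤ 29/99 ≈ 0.292929.


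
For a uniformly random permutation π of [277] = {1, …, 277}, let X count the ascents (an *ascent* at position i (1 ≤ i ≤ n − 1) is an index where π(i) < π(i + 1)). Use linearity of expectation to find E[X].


Write X = Σ X_I over i = 1, …, 276, with X_I the indicator of one ascent.
There are 276 indicators.
For each fixed i, the pair (π(i), π(i+1)) is a uniformly random ordered pair of distinct values from {1, …, 277}; by symmetry P[π(i) < π(i+1)] = 1/2.
By linearity: E[X] = 276 · (1/2) = (277 − 1) · (1/2) = 138 ≈ 138.0000.

E[X] = 138 = 138.0000.


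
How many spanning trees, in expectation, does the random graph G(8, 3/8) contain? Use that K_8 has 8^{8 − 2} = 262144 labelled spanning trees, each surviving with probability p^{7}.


K_8 has 8^{8 − 2} = 262144 labelled spanning trees.
For each such spanning tree H, let X_H = 1 if all 7 edges of H are present in G. Then P[X_H = 1] = p^{7} = (3/8)^{7} = 2187/2097152.
By linearity of expectation: E[X] = Σ_H E[X_H] = 262144 · p^{7} = 262144 · 2187/2097152 = 2187/8.
Numerically: E[X] ≈ 273.

E[X] = 262144 · (3/8)^{7} = 2187/8 ≈ 273.


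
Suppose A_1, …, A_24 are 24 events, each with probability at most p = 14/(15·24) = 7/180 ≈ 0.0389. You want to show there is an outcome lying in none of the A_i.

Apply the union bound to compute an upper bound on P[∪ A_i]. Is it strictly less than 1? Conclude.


Union bound: P[∪_{i=1}^{24} A_i] ≤ Σ_i P[A_i] ≤ 24·p = 24·(7/180) = 14/15.
Numerically: 14/15 ≈ 0.9333.
Is 14/15 < 1? YES.
Since P[∪ A_i] ≤ 14/15 < 1, the complement has P[∩ A_i^c] ≥ 1 − 14/15 = 1/15 > 0, so some outcome avoids every A_i.

24·p = 14/15 ≈ 0.9333; existence CERTIFIED by the union bound.
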